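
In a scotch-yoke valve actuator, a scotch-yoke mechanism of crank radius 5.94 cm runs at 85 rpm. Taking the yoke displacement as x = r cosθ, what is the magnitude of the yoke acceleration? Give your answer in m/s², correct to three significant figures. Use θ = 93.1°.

ω = 8.901 rad/s (from 85 rpm).
x = r cosθ ⇒ ẍ = −rω² cosθ (ω constant).
|a| = rω²|cosθ| = 0.0594·(8.901)²·|cos 93.1°| = 0.25451 m/s².

0.255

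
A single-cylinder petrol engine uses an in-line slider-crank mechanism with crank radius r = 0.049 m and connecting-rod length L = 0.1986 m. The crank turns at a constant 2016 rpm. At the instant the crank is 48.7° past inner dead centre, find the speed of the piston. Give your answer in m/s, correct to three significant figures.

ω = 2π·2016/60 = 211.1 rad/s
For an in-line slider-crank, x = r cosθ + √(L² − r² sin²θ), so v = −rω sinθ·[1 + r cosθ/√(L² − r² sin²θ)].
With r = 0.049 m, L = 0.1986 m, θ = 48.7°: √(L² − r² sin²θ) = 0.19516 m.
v = −0.049·211.1·0.75126·[1 + 0.049·0.66000/0.19516] = -9.0594 m/s.
|v| = 9.0594 m/s.

9.06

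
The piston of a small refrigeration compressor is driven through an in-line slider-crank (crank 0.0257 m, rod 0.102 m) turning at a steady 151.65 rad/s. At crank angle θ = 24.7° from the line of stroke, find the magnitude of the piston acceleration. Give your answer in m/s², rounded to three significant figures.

ω = 151.7 rad/s
x(θ) = r cosθ + √(L² − r² sin²θ); with ω constant, a = ω²·d²x/dθ².
d²x/dθ² = −r cosθ − r²(cos2θ)/√u − r⁴ sin²2θ/(4u^{3/2}),  u = L² − r² sin²θ = 0.0102887 m².
Substituting r = 0.0257 m, L = 0.102 m, θ = 24.7°: d²x/dθ² = -0.027646 m.
a = ω²·d²x/dθ² = (151.7)²·(-0.027646) = -635.81 m/s²;  |a| = 635.81 m/s².

636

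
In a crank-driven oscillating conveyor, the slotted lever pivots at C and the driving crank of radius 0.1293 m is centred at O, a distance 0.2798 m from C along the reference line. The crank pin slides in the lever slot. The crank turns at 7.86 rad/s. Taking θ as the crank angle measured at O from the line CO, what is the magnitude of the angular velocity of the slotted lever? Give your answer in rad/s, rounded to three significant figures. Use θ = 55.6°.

2.15

ω = 7.86 rad/s
Crank pin A relative to C: A = (d + r cosθ, r sinθ); lever angle φ = atan2(r sinθ, d + r cosθ).
Differentiating tanφ: φ̇ = rω(d cosθ + r)/(d² + r² + 2dr cosθ).
d² + r² + 2dr cosθ = |CA|² = 0.135885 m²;  d cosθ + r = +0.28738 m.
|ω_lever| = |0.1293·7.86·+0.28738| / 0.135885 = 2.1493 rad/s.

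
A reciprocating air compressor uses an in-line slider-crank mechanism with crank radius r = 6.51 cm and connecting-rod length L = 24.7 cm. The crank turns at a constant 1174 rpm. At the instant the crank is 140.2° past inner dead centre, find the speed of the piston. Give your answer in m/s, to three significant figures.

4.07

ω = 2π·1174/60 = 122.9 rad/s
For an in-line slider-crank, x = r cosθ + √(L² − r² sin²θ), so v = −rω sinθ·[1 + r cosθ/√(L² − r² sin²θ)].
With r = 0.0651 m, L = 0.247 m, θ = 140.2°: √(L² − r² sin²θ) = 0.24346 m.
v = −0.0651·122.9·0.64011·[1 + 0.0651·-0.76828/0.24346] = -4.0706 m/s.
|v| = 4.0706 m/s.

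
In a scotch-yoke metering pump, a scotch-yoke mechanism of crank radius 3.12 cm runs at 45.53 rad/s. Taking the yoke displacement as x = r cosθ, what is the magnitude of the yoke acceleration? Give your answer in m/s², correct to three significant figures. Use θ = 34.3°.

53.4

ω = 45.53 rad/s
x = r cosθ ⇒ ẍ = −rω² cosθ (ω constant).
|a| = rω²|cosθ| = 0.0312·(45.53)²·|cos 34.3°| = 53.43 m/s².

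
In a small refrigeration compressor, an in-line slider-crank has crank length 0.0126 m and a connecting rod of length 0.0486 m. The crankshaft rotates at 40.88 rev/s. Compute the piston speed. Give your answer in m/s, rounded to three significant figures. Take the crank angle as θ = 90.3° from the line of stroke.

3.23

ω = 2π·40.9 = 256.9 rad/s
For an in-line slider-crank, x = r cosθ + √(L² − r² sin²θ), so v = −rω sinθ·[1 + r cosθ/√(L² − r² sin²θ)].
With r = 0.0126 m, L = 0.0486 m, θ = 90.3°: √(L² − r² sin²θ) = 0.046938 m.
v = −0.0126·256.9·0.99999·[1 + 0.0126·-0.00524/0.046938] = -3.2318 m/s.
|v| = 3.2318 m/s.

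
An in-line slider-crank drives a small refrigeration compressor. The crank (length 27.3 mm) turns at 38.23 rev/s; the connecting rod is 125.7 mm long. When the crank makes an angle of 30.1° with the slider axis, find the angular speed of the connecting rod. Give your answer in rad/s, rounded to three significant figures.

45.4

ω = 240.2 rad/s (converted from 38.23 rev/s).
The rod makes angle φ with the slider axis where L sinφ = r sinθ; differentiating, L cosφ·φ̇ = r ω cosθ.
L cosφ = √(L² − r² sin²θ) = 0.12495 m.
|ω_rod| = r ω |cosθ| / √(L² − r² sin²θ) = 0.0273·240.2·0.86515/0.12495 = 45.404 rad/s.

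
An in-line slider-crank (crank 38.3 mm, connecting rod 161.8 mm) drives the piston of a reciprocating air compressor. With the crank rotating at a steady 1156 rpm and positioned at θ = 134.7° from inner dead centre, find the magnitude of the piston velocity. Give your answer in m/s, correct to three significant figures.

ω = 2π·1156/60 = 121.1 rad/s
For an in-line slider-crank, x = r cosθ + √(L² − r² sin²θ), so v = −rω sinθ·[1 + r cosθ/√(L² − r² sin²θ)].
With r = 0.0383 m, L = 0.1618 m, θ = 134.7°: √(L² − r² sin²θ) = 0.15949 m.
v = −0.0383·121.1·0.71080·[1 + 0.0383·-0.70339/0.15949] = -2.7389 m/s.
|v| = 2.7389 m/s.

2.74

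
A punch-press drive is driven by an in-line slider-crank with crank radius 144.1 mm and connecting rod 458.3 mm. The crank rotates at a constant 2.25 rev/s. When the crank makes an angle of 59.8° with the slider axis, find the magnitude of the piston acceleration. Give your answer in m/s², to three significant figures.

10.0

ω = 2π·2.25 = 14.14 rad/s
x(θ) = r cosθ + √(L² − r² sin²θ); with ω constant, a = ω²·d²x/dθ².
d²x/dθ² = −r cosθ − r²(cos2θ)/√u − r⁴ sin²2θ/(4u^{3/2}),  u = L² − r² sin²θ = 0.194528 m².
Substituting r = 0.1441 m, L = 0.4583 m, θ = 59.8°: d²x/dθ² = -0.05018 m.
a = ω²·d²x/dθ² = (14.14)²·(-0.05018) = -10.029 m/s²;  |a| = 10.029 m/s².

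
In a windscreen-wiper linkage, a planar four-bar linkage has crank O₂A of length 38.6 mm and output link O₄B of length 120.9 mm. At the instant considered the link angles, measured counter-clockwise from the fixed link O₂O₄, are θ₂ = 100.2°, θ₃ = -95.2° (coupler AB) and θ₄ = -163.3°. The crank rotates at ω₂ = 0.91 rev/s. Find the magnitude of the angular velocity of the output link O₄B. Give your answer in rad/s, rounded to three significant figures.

ω₂ = 5.718 rad/s (from 0.91 rev/s).
Differentiating the loop-closure r₂e^{iθ₂}+r₃e^{iθ₃}=r₁+r₄e^{iθ₄} gives r₂ω₂e^{iθ₂}+r₃ω₃e^{iθ₃}=r₄ω₄e^{iθ₄}.
Eliminating the other unknown: ω₄ = r₂ω₂ sin(θ₂−θ₃) / [r₄ sin(θ₄−θ₃)].
Numerator sine = -0.26556; denominator sine = -0.92784.
Result = 0.0386·5.718·(-0.26556) / (0.1209·(-0.92784)) = +0.52248 rad/s; magnitude 0.52248 rad/s.

0.522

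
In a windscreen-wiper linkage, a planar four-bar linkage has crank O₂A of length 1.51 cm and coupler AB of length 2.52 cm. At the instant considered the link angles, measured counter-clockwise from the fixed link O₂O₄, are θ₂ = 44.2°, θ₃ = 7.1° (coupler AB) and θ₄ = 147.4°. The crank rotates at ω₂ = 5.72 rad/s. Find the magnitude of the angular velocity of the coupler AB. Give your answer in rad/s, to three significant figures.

5.22

ω₂ = 5.72 rad/s
Differentiating the loop-closure r₂e^{iθ₂}+r₃e^{iθ₃}=r₁+r₄e^{iθ₄} gives r₂ω₂e^{iθ₂}+r₃ω₃e^{iθ₃}=r₄ω₄e^{iθ₄}.
Eliminating the other unknown: ω₃ = r₂ω₂ sin(θ₄−θ₂) / [r₃ sin(θ₃−θ₄)].
Numerator sine = +0.97358; denominator sine = -0.63877.
Result = 0.0151·5.72·(+0.97358) / (0.0252·(-0.63877)) = -5.224 rad/s; magnitude 5.224 rad/s.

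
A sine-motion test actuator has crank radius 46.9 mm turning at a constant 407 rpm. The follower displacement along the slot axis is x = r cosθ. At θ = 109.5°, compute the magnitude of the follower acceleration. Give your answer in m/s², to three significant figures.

28.4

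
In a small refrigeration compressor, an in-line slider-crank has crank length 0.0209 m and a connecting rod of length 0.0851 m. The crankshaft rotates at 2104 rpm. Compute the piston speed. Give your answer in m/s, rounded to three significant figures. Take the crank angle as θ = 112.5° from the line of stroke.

3.84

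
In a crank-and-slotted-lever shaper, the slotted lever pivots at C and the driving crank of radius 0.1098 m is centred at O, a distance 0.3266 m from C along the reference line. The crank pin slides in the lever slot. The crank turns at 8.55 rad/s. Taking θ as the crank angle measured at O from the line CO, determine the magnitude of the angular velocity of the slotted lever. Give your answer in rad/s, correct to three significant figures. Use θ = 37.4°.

1.97

ω = 8.55 rad/s
Crank pin A relative to C: A = (d + r cosθ, r sinθ); lever angle φ = atan2(r sinθ, d + r cosθ).
Differentiating tanφ: φ̇ = rω(d cosθ + r)/(d² + r² + 2dr cosθ).
d² + r² + 2dr cosθ = |CA|² = 0.1757 m²;  d cosθ + r = +0.36926 m.
|ω_lever| = |0.1098·8.55·+0.36926| / 0.1757 = 1.973 rad/s.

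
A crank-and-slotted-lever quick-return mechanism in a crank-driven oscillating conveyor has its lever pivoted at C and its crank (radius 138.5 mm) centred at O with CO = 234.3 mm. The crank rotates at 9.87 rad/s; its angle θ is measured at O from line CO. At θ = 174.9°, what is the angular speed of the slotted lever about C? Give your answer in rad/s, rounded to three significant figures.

13.7

ω = 9.87 rad/s
Crank pin A relative to C: A = (d + r cosθ, r sinθ); lever angle φ = atan2(r sinθ, d + r cosθ).
Differentiating tanφ: φ̇ = rω(d cosθ + r)/(d² + r² + 2dr cosθ).
d² + r² + 2dr cosθ = |CA|² = 0.00943458 m²;  d cosθ + r = -0.094872 m.
|ω_lever| = |0.1385·9.87·-0.094872| / 0.00943458 = 13.746 rad/s.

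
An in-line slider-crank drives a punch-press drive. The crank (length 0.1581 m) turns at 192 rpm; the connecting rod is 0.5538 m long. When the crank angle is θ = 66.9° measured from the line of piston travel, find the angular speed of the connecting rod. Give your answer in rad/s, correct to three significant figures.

2.33

ω = 20.11 rad/s (converted from 192 rpm).
The rod makes angle φ with the slider axis where L sinφ = r sinθ; differentiating, L cosφ·φ̇ = r ω cosθ.
L cosφ = √(L² − r² sin²θ) = 0.53437 m.
|ω_rod| = r ω |cosθ| / √(L² − r² sin²θ) = 0.1581·20.11·0.39234/0.53437 = 2.3339 rad/s.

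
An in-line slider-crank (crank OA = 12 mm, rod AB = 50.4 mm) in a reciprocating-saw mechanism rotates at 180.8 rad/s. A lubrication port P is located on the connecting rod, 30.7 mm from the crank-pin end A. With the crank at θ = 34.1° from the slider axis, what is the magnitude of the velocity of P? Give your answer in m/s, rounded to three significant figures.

1.53

ω = 180.8 rad/s.  Crank-pin speed |V_A| = rω = 2.1696 m/s, perpendicular to OA.
Rod angle: sinφ = −(r/L) sinθ ⇒ φ = -7.671°; ω_rod = −rω cosθ/√(L²−r²sin²θ) = -35.968 rad/s.
V_P = V_A + ω_rod × AP, with AP = 0.0307 m along the rod.
Components: V_Px = −rω sinθ − a·ω_rod·sinφ = -1.3638 m/s;  V_Py = rω cosθ + a·ω_rod·cosφ = +0.70223 m/s.
|V_P| = √(V_Px² + V_Py²) = 1.5339 m/s.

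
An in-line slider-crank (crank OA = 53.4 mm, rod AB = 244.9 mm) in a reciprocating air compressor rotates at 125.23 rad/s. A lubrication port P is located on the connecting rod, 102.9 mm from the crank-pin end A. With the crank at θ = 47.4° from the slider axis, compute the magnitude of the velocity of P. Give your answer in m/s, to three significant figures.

ω = 125.2 rad/s.  Crank-pin speed |V_A| = rω = 6.6873 m/s, perpendicular to OA.
Rod angle: sinφ = −(r/L) sinθ ⇒ φ = -9.236°; ω_rod = −rω cosθ/√(L²−r²sin²θ) = -18.726 rad/s.
V_P = V_A + ω_rod × AP, with AP = 0.1029 m along the rod.
Components: V_Px = −rω sinθ − a·ω_rod·sinφ = -5.2318 m/s;  V_Py = rω cosθ + a·ω_rod·cosφ = +2.6246 m/s.
|V_P| = √(V_Px² + V_Py²) = 5.8532 m/s.

5.85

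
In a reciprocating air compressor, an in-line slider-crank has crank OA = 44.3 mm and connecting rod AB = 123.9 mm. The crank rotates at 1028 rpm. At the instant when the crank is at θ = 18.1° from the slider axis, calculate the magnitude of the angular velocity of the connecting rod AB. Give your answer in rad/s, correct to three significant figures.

36.8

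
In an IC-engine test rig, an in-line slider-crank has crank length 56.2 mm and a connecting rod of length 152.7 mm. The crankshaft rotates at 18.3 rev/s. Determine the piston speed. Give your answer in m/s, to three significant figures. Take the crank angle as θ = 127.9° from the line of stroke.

ω = 2π·18.3 = 115 rad/s
For an in-line slider-crank, x = r cosθ + √(L² − r² sin²θ), so v = −rω sinθ·[1 + r cosθ/√(L² − r² sin²θ)].
With r = 0.0562 m, L = 0.1527 m, θ = 127.9°: √(L² − r² sin²θ) = 0.14612 m.
v = −0.0562·115·0.78908·[1 + 0.0562·-0.61429/0.14612] = -3.8943 m/s.
|v| = 3.8943 m/s.

3.89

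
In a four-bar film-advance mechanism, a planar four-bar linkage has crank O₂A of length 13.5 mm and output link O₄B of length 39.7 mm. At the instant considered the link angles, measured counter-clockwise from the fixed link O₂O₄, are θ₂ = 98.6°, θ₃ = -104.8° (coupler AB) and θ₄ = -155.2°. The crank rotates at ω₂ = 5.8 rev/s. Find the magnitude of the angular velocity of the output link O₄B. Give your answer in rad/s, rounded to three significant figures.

ω₂ = 36.44 rad/s (from 5.8 rev/s).
Differentiating the loop-closure r₂e^{iθ₂}+r₃e^{iθ₃}=r₁+r₄e^{iθ₄} gives r₂ω₂e^{iθ₂}+r₃ω₃e^{iθ₃}=r₄ω₄e^{iθ₄}.
Eliminating the other unknown: ω₄ = r₂ω₂ sin(θ₂−θ₃) / [r₄ sin(θ₄−θ₃)].
Numerator sine = -0.39715; denominator sine = -0.77051.
Result = 0.0135·36.44·(-0.39715) / (0.0397·(-0.77051)) = +6.3874 rad/s; magnitude 6.3874 rad/s.

6.39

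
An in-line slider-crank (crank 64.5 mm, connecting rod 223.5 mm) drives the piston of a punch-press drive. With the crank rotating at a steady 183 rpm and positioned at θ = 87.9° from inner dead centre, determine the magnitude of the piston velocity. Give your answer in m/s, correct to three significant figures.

ω = 2π·183/60 = 19.16 rad/s
For an in-line slider-crank, x = r cosθ + √(L² − r² sin²θ), so v = −rω sinθ·[1 + r cosθ/√(L² − r² sin²θ)].
With r = 0.0645 m, L = 0.2235 m, θ = 87.9°: √(L² − r² sin²θ) = 0.214 m.
v = −0.0645·19.16·0.99933·[1 + 0.0645·0.03664/0.214] = -1.2489 m/s.
|v| = 1.2489 m/s.

1.25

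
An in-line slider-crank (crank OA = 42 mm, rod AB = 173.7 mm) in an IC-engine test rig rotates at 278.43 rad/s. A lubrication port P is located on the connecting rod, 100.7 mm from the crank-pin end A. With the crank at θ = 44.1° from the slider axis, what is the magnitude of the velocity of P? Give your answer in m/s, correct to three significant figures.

9.64

ω = 278.4 rad/s.  Crank-pin speed |V_A| = rω = 11.694 m/s, perpendicular to OA.
Rod angle: sinφ = −(r/L) sinθ ⇒ φ = -9.687°; ω_rod = −rω cosθ/√(L²−r²sin²θ) = -49.046 rad/s.
V_P = V_A + ω_rod × AP, with AP = 0.1007 m along the rod.
Components: V_Px = −rω sinθ − a·ω_rod·sinφ = -8.9691 m/s;  V_Py = rω cosθ + a·ω_rod·cosφ = +3.5293 m/s.
|V_P| = √(V_Px² + V_Py²) = 9.6385 m/s.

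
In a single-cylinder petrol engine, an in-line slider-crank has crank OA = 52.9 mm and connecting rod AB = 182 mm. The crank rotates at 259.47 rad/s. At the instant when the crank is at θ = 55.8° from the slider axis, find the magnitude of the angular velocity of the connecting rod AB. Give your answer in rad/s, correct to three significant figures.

ω = 259.5 rad/s
The rod makes angle φ with the slider axis where L sinφ = r sinθ; differentiating, L cosφ·φ̇ = r ω cosθ.
L cosφ = √(L² − r² sin²θ) = 0.17666 m.
|ω_rod| = r ω |cosθ| / √(L² − r² sin²θ) = 0.0529·259.5·0.56208/0.17666 = 43.672 rad/s.

43.7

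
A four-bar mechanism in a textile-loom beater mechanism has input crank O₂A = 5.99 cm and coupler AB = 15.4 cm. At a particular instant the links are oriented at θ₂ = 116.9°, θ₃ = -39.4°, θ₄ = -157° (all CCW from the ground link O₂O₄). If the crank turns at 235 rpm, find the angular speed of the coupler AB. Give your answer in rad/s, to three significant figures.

ω₂ = 24.61 rad/s (from 235 rpm).
Differentiating the loop-closure r₂e^{iθ₂}+r₃e^{iθ₃}=r₁+r₄e^{iθ₄} gives r₂ω₂e^{iθ₂}+r₃ω₃e^{iθ₃}=r₄ω₄e^{iθ₄}.
Eliminating the other unknown: ω₃ = r₂ω₂ sin(θ₄−θ₂) / [r₃ sin(θ₃−θ₄)].
Numerator sine = +0.99768; denominator sine = +0.88620.
Result = 0.0599·24.61·(+0.99768) / (0.154·(+0.88620)) = +10.776 rad/s; magnitude 10.776 rad/s.

10.8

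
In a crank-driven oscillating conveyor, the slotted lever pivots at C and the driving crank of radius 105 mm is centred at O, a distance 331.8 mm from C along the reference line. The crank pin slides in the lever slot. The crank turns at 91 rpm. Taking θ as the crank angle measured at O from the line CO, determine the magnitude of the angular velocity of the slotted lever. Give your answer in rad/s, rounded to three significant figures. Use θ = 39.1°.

ω = 9.529 rad/s (from 91 rpm).
Crank pin A relative to C: A = (d + r cosθ, r sinθ); lever angle φ = atan2(r sinθ, d + r cosθ).
Differentiating tanφ: φ̇ = rω(d cosθ + r)/(d² + r² + 2dr cosθ).
d² + r² + 2dr cosθ = |CA|² = 0.17519 m²;  d cosθ + r = +0.36249 m.
|ω_lever| = |0.105·9.529·+0.36249| / 0.17519 = 2.0704 rad/s.

2.07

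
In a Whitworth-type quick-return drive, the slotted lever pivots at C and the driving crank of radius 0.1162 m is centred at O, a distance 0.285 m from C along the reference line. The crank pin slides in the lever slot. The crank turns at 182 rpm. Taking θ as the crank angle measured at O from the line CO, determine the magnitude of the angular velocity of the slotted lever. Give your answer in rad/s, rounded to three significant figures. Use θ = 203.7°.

9.41

ω = 19.06 rad/s (from 182 rpm).
Crank pin A relative to C: A = (d + r cosθ, r sinθ); lever angle φ = atan2(r sinθ, d + r cosθ).
Differentiating tanφ: φ̇ = rω(d cosθ + r)/(d² + r² + 2dr cosθ).
d² + r² + 2dr cosθ = |CA|² = 0.0340794 m²;  d cosθ + r = -0.14476 m.
|ω_lever| = |0.1162·19.06·-0.14476| / 0.0340794 = 9.4075 rad/s.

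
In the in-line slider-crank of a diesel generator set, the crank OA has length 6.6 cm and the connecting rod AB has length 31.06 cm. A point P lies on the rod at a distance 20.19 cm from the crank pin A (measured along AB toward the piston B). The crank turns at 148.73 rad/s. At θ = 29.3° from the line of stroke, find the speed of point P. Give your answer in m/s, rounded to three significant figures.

6.16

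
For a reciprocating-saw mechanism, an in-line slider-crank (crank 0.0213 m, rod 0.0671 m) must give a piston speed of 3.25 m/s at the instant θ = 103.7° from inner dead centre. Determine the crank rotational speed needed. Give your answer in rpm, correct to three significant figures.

For an in-line slider-crank, |v_piston| = rω|sinθ|·[1 + r cosθ/√(L² − r² sin²θ)].
With r = 0.0213 m, L = 0.0671 m, θ = 103.7°: the bracketed kinematic factor |dx/dθ| = 0.019058 m.
ω = v/|dx/dθ| = 3.25/0.019058 = 170.53 rad/s.
N = 60ω/(2π) = 1628.4 rpm.

1630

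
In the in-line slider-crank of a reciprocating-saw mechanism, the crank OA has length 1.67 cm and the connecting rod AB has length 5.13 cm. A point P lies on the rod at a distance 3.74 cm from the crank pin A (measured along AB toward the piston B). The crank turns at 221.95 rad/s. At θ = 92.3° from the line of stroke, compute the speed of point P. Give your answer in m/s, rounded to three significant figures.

ω = 221.9 rad/s.  Crank-pin speed |V_A| = rω = 3.7066 m/s, perpendicular to OA.
Rod angle: sinφ = −(r/L) sinθ ⇒ φ = -18.982°; ω_rod = −rω cosθ/√(L²−r²sin²θ) = +3.0664 rad/s.
V_P = V_A + ω_rod × AP, with AP = 0.0374 m along the rod.
Components: V_Px = −rω sinθ − a·ω_rod·sinφ = -3.6663 m/s;  V_Py = rω cosθ + a·ω_rod·cosφ = -0.040305 m/s.
|V_P| = √(V_Px² + V_Py²) = 3.6665 m/s.

3.67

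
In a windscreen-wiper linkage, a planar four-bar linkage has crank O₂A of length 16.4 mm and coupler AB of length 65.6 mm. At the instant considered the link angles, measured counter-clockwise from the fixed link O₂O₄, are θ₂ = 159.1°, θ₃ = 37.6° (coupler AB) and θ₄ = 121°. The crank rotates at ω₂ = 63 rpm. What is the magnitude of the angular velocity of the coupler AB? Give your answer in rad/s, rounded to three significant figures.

1.02

ω₂ = 6.597 rad/s (from 63 rpm).
Differentiating the loop-closure r₂e^{iθ₂}+r₃e^{iθ₃}=r₁+r₄e^{iθ₄} gives r₂ω₂e^{iθ₂}+r₃ω₃e^{iθ₃}=r₄ω₄e^{iθ₄}.
Eliminating the other unknown: ω₃ = r₂ω₂ sin(θ₄−θ₂) / [r₃ sin(θ₃−θ₄)].
Numerator sine = -0.61704; denominator sine = -0.99337.
Result = 0.0164·6.597·(-0.61704) / (0.0656·(-0.99337)) = +1.0245 rad/s; magnitude 1.0245 rad/s.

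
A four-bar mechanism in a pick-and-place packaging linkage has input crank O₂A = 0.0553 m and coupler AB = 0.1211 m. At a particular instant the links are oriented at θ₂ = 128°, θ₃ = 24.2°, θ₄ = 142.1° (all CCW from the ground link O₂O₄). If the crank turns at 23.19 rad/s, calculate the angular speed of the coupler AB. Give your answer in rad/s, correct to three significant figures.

2.92

ω₂ = 23.19 rad/s
Differentiating the loop-closure r₂e^{iθ₂}+r₃e^{iθ₃}=r₁+r₄e^{iθ₄} gives r₂ω₂e^{iθ₂}+r₃ω₃e^{iθ₃}=r₄ω₄e^{iθ₄}.
Eliminating the other unknown: ω₃ = r₂ω₂ sin(θ₄−θ₂) / [r₃ sin(θ₃−θ₄)].
Numerator sine = +0.24362; denominator sine = -0.88377.
Result = 0.0553·23.19·(+0.24362) / (0.1211·(-0.88377)) = -2.9191 rad/s; magnitude 2.9191 rad/s.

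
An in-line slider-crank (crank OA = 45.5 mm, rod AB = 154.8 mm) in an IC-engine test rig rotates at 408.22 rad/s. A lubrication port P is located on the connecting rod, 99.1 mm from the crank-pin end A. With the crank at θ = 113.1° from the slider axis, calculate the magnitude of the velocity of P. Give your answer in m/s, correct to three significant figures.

ω = 408.2 rad/s.  Crank-pin speed |V_A| = rω = 18.574 m/s, perpendicular to OA.
Rod angle: sinφ = −(r/L) sinθ ⇒ φ = -15.686°; ω_rod = −rω cosθ/√(L²−r²sin²θ) = +48.896 rad/s.
V_P = V_A + ω_rod × AP, with AP = 0.0991 m along the rod.
Components: V_Px = −rω sinθ − a·ω_rod·sinφ = -15.775 m/s;  V_Py = rω cosθ + a·ω_rod·cosφ = -2.6221 m/s.
|V_P| = √(V_Px² + V_Py²) = 15.991 m/s.

16.0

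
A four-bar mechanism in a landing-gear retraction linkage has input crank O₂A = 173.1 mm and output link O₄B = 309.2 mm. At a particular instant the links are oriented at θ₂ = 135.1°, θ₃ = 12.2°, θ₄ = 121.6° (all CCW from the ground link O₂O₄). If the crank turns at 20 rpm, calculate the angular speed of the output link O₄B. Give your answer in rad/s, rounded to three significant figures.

1.04

ω₂ = 2.094 rad/s (from 20 rpm).
Differentiating the loop-closure r₂e^{iθ₂}+r₃e^{iθ₃}=r₁+r₄e^{iθ₄} gives r₂ω₂e^{iθ₂}+r₃ω₃e^{iθ₃}=r₄ω₄e^{iθ₄}.
Eliminating the other unknown: ω₄ = r₂ω₂ sin(θ₂−θ₃) / [r₄ sin(θ₄−θ₃)].
Numerator sine = +0.83962; denominator sine = +0.94322.
Result = 0.1731·2.094·(+0.83962) / (0.3092·(+0.94322)) = +1.0437 rad/s; magnitude 1.0437 rad/s.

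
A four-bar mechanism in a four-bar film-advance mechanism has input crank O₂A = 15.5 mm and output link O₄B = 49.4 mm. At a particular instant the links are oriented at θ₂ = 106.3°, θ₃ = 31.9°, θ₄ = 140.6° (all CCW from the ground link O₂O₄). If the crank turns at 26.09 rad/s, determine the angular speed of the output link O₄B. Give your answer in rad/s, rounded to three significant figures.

8.32

ω₂ = 26.09 rad/s
Differentiating the loop-closure r₂e^{iθ₂}+r₃e^{iθ₃}=r₁+r₄e^{iθ₄} gives r₂ω₂e^{iθ₂}+r₃ω₃e^{iθ₃}=r₄ω₄e^{iθ₄}.
Eliminating the other unknown: ω₄ = r₂ω₂ sin(θ₂−θ₃) / [r₄ sin(θ₄−θ₃)].
Numerator sine = +0.96316; denominator sine = +0.94721.
Result = 0.0155·26.09·(+0.96316) / (0.0494·(+0.94721)) = +8.324 rad/s; magnitude 8.324 rad/s.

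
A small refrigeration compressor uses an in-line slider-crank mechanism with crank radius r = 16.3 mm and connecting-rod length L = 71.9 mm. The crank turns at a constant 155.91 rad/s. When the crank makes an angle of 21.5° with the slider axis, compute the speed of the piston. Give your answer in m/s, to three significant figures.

1.13

ω = 155.9 rad/s
For an in-line slider-crank, x = r cosθ + √(L² − r² sin²θ), so v = −rω sinθ·[1 + r cosθ/√(L² − r² sin²θ)].
With r = 0.0163 m, L = 0.0719 m, θ = 21.5°: √(L² − r² sin²θ) = 0.071651 m.
v = −0.0163·155.9·0.36650·[1 + 0.0163·0.93042/0.071651] = -1.1285 m/s.
|v| = 1.1285 m/s.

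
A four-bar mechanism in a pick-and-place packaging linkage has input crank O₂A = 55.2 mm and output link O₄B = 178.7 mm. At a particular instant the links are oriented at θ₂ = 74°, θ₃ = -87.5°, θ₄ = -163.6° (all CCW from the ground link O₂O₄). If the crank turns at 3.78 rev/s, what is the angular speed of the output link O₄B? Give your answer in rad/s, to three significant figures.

ω₂ = 23.75 rad/s (from 3.78 rev/s).
Differentiating the loop-closure r₂e^{iθ₂}+r₃e^{iθ₃}=r₁+r₄e^{iθ₄} gives r₂ω₂e^{iθ₂}+r₃ω₃e^{iθ₃}=r₄ω₄e^{iθ₄}.
Eliminating the other unknown: ω₄ = r₂ω₂ sin(θ₂−θ₃) / [r₄ sin(θ₄−θ₃)].
Numerator sine = +0.31730; denominator sine = -0.97072.
Result = 0.0552·23.75·(+0.31730) / (0.1787·(-0.97072)) = -2.3981 rad/s; magnitude 2.3981 rad/s.

2.40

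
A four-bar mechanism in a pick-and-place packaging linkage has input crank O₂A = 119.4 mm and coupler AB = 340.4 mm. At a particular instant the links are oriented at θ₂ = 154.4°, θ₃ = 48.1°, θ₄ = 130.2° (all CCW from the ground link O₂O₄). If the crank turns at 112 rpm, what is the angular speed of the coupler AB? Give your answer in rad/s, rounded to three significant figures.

1.70

ω₂ = 11.73 rad/s (from 112 rpm).
Differentiating the loop-closure r₂e^{iθ₂}+r₃e^{iθ₃}=r₁+r₄e^{iθ₄} gives r₂ω₂e^{iθ₂}+r₃ω₃e^{iθ₃}=r₄ω₄e^{iθ₄}.
Eliminating the other unknown: ω₃ = r₂ω₂ sin(θ₄−θ₂) / [r₃ sin(θ₃−θ₄)].
Numerator sine = -0.40992; denominator sine = -0.99051.
Result = 0.1194·11.73·(-0.40992) / (0.3404·(-0.99051)) = +1.7026 rad/s; magnitude 1.7026 rad/s.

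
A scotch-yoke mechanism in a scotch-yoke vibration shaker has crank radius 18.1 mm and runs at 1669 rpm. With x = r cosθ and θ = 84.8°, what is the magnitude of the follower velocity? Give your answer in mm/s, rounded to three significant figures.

3150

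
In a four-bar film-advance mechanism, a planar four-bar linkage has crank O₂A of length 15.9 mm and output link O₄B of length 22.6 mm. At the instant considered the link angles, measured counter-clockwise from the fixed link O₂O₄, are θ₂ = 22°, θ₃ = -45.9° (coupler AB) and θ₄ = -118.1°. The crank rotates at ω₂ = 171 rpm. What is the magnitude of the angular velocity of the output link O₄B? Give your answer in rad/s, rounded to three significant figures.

12.3

ω₂ = 17.91 rad/s (from 171 rpm).
Differentiating the loop-closure r₂e^{iθ₂}+r₃e^{iθ₃}=r₁+r₄e^{iθ₄} gives r₂ω₂e^{iθ₂}+r₃ω₃e^{iθ₃}=r₄ω₄e^{iθ₄}.
Eliminating the other unknown: ω₄ = r₂ω₂ sin(θ₂−θ₃) / [r₄ sin(θ₄−θ₃)].
Numerator sine = +0.92653; denominator sine = -0.95213.
Result = 0.0159·17.91·(+0.92653) / (0.0226·(-0.95213)) = -12.26 rad/s; magnitude 12.26 rad/s.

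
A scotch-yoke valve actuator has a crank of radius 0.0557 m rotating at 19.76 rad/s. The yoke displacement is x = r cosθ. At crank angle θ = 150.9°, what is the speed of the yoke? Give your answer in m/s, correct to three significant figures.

0.535

ω = 19.76 rad/s
x = r cosθ ⇒ ẋ = −rω sinθ.
|v| = rω|sinθ| = 0.0557·19.76·|sin 150.9°| = 0.53528 m/s.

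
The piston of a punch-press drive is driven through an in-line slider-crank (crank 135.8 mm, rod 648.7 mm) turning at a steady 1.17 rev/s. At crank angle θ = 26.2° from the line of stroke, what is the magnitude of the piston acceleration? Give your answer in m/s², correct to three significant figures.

7.54

ω = 2π·1.17 = 7.351 rad/s
x(θ) = r cosθ + √(L² − r² sin²θ); with ω constant, a = ω²·d²x/dθ².
d²x/dθ² = −r cosθ − r²(cos2θ)/√u − r⁴ sin²2θ/(4u^{3/2}),  u = L² − r² sin²θ = 0.417217 m².
Substituting r = 0.1358 m, L = 0.6487 m, θ = 26.2°: d²x/dθ² = -0.13947 m.
a = ω²·d²x/dθ² = (7.351)²·(-0.13947) = -7.537 m/s²;  |a| = 7.537 m/s².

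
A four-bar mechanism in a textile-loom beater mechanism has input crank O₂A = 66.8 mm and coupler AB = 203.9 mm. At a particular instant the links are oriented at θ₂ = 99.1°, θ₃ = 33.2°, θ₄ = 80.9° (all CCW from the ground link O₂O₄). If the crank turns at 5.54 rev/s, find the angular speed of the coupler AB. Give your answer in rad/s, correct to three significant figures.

4.82

ω₂ = 34.81 rad/s (from 5.54 rev/s).
Differentiating the loop-closure r₂e^{iθ₂}+r₃e^{iθ₃}=r₁+r₄e^{iθ₄} gives r₂ω₂e^{iθ₂}+r₃ω₃e^{iθ₃}=r₄ω₄e^{iθ₄}.
Eliminating the other unknown: ω₃ = r₂ω₂ sin(θ₄−θ₂) / [r₃ sin(θ₃−θ₄)].
Numerator sine = -0.31233; denominator sine = -0.73963.
Result = 0.0668·34.81·(-0.31233) / (0.2039·(-0.73963)) = +4.8156 rad/s; magnitude 4.8156 rad/s.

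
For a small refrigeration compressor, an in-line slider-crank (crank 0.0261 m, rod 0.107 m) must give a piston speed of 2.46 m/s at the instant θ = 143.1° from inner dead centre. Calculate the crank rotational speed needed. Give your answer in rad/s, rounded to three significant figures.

196

For an in-line slider-crank, |v_piston| = rω|sinθ|·[1 + r cosθ/√(L² − r² sin²θ)].
With r = 0.0261 m, L = 0.107 m, θ = 143.1°: the bracketed kinematic factor |dx/dθ| = 0.012581 m.
ω = v/|dx/dθ| = 2.46/0.012581 = 195.54 rad/s.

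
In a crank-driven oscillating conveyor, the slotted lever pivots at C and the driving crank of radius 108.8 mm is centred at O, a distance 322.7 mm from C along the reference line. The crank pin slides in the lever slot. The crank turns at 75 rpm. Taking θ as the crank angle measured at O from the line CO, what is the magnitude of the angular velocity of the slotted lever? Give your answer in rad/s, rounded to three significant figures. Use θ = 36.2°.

ω = 7.854 rad/s (from 75 rpm).
Crank pin A relative to C: A = (d + r cosθ, r sinθ); lever angle φ = atan2(r sinθ, d + r cosθ).
Differentiating tanφ: φ̇ = rω(d cosθ + r)/(d² + r² + 2dr cosθ).
d² + r² + 2dr cosθ = |CA|² = 0.172637 m²;  d cosθ + r = +0.36921 m.
|ω_lever| = |0.1088·7.854·+0.36921| / 0.172637 = 1.8275 rad/s.

1.83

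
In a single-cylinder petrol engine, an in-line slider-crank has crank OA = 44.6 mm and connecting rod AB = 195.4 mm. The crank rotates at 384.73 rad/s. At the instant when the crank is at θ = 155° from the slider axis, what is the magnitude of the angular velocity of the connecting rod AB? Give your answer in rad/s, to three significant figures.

ω = 384.7 rad/s
The rod makes angle φ with the slider axis where L sinφ = r sinθ; differentiating, L cosφ·φ̇ = r ω cosθ.
L cosφ = √(L² − r² sin²θ) = 0.19449 m.
|ω_rod| = r ω |cosθ| / √(L² − r² sin²θ) = 0.0446·384.7·0.90631/0.19449 = 79.96 rad/s.

80.0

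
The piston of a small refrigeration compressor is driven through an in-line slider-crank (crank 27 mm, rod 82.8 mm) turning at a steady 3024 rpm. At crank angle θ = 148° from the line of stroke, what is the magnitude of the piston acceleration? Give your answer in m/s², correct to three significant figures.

ω = 2π·3024/60 = 316.7 rad/s
x(θ) = r cosθ + √(L² − r² sin²θ); with ω constant, a = ω²·d²x/dθ².
d²x/dθ² = −r cosθ − r²(cos2θ)/√u − r⁴ sin²2θ/(4u^{3/2}),  u = L² − r² sin²θ = 0.00665113 m².
Substituting r = 0.027 m, L = 0.0828 m, θ = 148°: d²x/dθ² = +0.018781 m.
a = ω²·d²x/dθ² = (316.7)²·(+0.018781) = +1883.4 m/s²;  |a| = 1883.4 m/s².

1880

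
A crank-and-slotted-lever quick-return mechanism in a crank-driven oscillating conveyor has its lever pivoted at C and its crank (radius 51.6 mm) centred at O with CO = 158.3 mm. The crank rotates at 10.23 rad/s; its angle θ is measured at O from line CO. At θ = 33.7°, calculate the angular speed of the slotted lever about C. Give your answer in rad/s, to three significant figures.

2.34

ω = 10.23 rad/s
Crank pin A relative to C: A = (d + r cosθ, r sinθ); lever angle φ = atan2(r sinθ, d + r cosθ).
Differentiating tanφ: φ̇ = rω(d cosθ + r)/(d² + r² + 2dr cosθ).
d² + r² + 2dr cosθ = |CA|² = 0.0413127 m²;  d cosθ + r = +0.1833 m.
|ω_lever| = |0.0516·10.23·+0.1833| / 0.0413127 = 2.3421 rad/s.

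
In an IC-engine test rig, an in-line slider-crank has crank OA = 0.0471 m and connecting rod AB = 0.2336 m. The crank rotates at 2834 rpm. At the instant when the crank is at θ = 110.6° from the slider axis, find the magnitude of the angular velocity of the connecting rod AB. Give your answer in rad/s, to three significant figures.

ω = 296.8 rad/s (converted from 2834 rpm).
The rod makes angle φ with the slider axis where L sinφ = r sinθ; differentiating, L cosφ·φ̇ = r ω cosθ.
L cosφ = √(L² − r² sin²θ) = 0.2294 m.
|ω_rod| = r ω |cosθ| / √(L² − r² sin²θ) = 0.0471·296.8·0.35184/0.2294 = 21.439 rad/s.

21.4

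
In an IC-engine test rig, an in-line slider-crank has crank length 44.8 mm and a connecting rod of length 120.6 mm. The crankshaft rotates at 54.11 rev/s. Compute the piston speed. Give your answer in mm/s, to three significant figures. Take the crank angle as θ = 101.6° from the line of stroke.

13700

ω = 2π·54.1 = 340 rad/s
For an in-line slider-crank, x = r cosθ + √(L² − r² sin²θ), so v = −rω sinθ·[1 + r cosθ/√(L² − r² sin²θ)].
With r = 0.0448 m, L = 0.1206 m, θ = 101.6°: √(L² − r² sin²θ) = 0.11233 m.
v = −0.0448·340·0.97958·[1 + 0.0448·-0.20108/0.11233] = -13.724 m/s.
|v| = 13.724 m/s = 13724 mm/s.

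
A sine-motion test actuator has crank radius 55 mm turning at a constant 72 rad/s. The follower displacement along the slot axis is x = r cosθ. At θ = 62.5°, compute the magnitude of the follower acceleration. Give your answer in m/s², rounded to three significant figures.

132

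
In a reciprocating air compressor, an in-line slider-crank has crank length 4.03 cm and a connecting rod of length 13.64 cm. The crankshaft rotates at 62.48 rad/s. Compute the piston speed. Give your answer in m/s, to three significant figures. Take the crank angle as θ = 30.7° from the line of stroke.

1.62

ω = 62.48 rad/s
For an in-line slider-crank, x = r cosθ + √(L² − r² sin²θ), so v = −rω sinθ·[1 + r cosθ/√(L² − r² sin²θ)].
With r = 0.0403 m, L = 0.1364 m, θ = 30.7°: √(L² − r² sin²θ) = 0.13484 m.
v = −0.0403·62.48·0.51054·[1 + 0.0403·0.85985/0.13484] = -1.6159 m/s.
|v| = 1.6159 m/s.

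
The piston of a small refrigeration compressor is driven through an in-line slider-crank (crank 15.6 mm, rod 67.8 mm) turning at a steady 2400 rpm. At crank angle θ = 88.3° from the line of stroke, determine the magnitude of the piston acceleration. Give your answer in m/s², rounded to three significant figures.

203

ω = 2π·2400/60 = 251.3 rad/s
x(θ) = r cosθ + √(L² − r² sin²θ); with ω constant, a = ω²·d²x/dθ².
d²x/dθ² = −r cosθ − r²(cos2θ)/√u − r⁴ sin²2θ/(4u^{3/2}),  u = L² − r² sin²θ = 0.00435369 m².
Substituting r = 0.0156 m, L = 0.0678 m, θ = 88.3°: d²x/dθ² = +0.0032188 m.
a = ω²·d²x/dθ² = (251.3)²·(+0.0032188) = +203.32 m/s²;  |a| = 203.32 m/s².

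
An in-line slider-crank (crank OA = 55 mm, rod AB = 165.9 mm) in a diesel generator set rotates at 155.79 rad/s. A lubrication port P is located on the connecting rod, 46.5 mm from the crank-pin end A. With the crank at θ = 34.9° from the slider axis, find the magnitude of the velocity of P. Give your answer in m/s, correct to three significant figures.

ω = 155.8 rad/s.  Crank-pin speed |V_A| = rω = 8.5685 m/s, perpendicular to OA.
Rod angle: sinφ = −(r/L) sinθ ⇒ φ = -10.934°; ω_rod = −rω cosθ/√(L²−r²sin²θ) = -43.143 rad/s.
V_P = V_A + ω_rod × AP, with AP = 0.0465 m along the rod.
Components: V_Px = −rω sinθ − a·ω_rod·sinφ = -5.2829 m/s;  V_Py = rω cosθ + a·ω_rod·cosφ = +5.0577 m/s.
|V_P| = √(V_Px² + V_Py²) = 7.3137 m/s.

7.31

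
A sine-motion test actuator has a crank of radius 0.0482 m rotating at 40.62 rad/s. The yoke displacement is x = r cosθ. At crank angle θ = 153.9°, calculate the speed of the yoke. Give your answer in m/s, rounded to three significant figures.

0.861

ω = 40.62 rad/s
x = r cosθ ⇒ ẋ = −rω sinθ.
|v| = rω|sinθ| = 0.0482·40.62·|sin 153.9°| = 0.86135 m/s.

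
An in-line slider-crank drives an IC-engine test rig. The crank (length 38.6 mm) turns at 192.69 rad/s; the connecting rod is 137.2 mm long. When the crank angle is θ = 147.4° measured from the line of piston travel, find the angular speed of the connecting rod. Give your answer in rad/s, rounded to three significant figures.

ω = 192.7 rad/s
The rod makes angle φ with the slider axis where L sinφ = r sinθ; differentiating, L cosφ·φ̇ = r ω cosθ.
L cosφ = √(L² − r² sin²θ) = 0.13561 m.
|ω_rod| = r ω |cosθ| / √(L² − r² sin²θ) = 0.0386·192.7·0.84245/0.13561 = 46.205 rad/s.

46.2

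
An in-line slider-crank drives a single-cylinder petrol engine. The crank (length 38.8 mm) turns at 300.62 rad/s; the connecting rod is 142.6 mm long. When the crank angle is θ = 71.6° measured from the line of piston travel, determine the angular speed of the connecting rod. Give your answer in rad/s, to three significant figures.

26.7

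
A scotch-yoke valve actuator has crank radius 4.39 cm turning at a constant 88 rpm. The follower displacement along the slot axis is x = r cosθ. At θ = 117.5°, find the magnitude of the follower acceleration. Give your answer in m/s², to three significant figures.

1.72

ω = 9.215 rad/s (from 88 rpm).
x = r cosθ ⇒ ẍ = −rω² cosθ (ω constant).
|a| = rω²|cosθ| = 0.0439·(9.215)²·|cos 117.5°| = 1.7214 m/s².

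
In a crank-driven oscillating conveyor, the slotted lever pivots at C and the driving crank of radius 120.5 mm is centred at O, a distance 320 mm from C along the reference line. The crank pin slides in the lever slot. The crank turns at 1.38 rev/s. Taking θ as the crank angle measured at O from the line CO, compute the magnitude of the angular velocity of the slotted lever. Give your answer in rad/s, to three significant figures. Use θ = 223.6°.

ω = 8.671 rad/s (from 1.38 rev/s).
Crank pin A relative to C: A = (d + r cosθ, r sinθ); lever angle φ = atan2(r sinθ, d + r cosθ).
Differentiating tanφ: φ̇ = rω(d cosθ + r)/(d² + r² + 2dr cosθ).
d² + r² + 2dr cosθ = |CA|² = 0.0610721 m²;  d cosθ + r = -0.11123 m.
|ω_lever| = |0.1205·8.671·-0.11123| / 0.0610721 = 1.903 rad/s.

1.90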